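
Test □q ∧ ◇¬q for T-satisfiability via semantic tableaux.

Unsatisfiable

1. □q ∧ ◇¬q, 0
2. □q, 0
3. ◇¬q, 0
4. q, 0
5. ¬q, 1
6. q, 1
Accessibility: 0R0, 0R1, 1R1
Branch closes: q and ¬q both at 1.
Every branch closes; the branch above is one of them.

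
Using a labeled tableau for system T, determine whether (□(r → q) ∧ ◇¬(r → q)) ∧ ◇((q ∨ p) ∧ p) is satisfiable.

Unsatisfiable

1. (□(r → q) ∧ ◇¬(r → q)) ∧ ◇((q ∨ p) ∧ p), u
2. □(r → q) ∧ ◇¬(r → q), u   [∧-rule on 1]
3. ◇((q ∨ p) ∧ p), u   [∧-rule on 1]
4. □(r → q), u   [∧-rule on 2]
5. ◇¬(r → q), u   [∧-rule on 2]
6. r → q, u   [□-rule on 4 via uRu]
7. q, u   [→-rule on 6 (branches; this branch)]
8. (q ∨ p) ∧ p, v   [◇-rule on 3: fresh world v, uRv]
9. q ∨ p, v   [∧-rule on 8]
10. p, v   [∧-rule on 8]
11. r → q, v   [□-rule on 4 via uRv]
12. q, v   [→-rule on 11 (branches; this branch)]
13. ¬(r → q), w   [◇-rule on 5: fresh world w, uRw]
14. r, w   [¬→-rule on 13]
15. ¬q, w   [¬→-rule on 13]
16. r → q, w   [□-rule on 4 via uRw]
17. q, w   [→-rule on 16 (branches; this branch)]
Accessibility: uRu, uRv, uRw, vRv, wRw
Branch closes: q and ¬q both at w.
(One branch shown.) All branches close.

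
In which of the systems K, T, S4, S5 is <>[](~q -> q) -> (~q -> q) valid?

S5

S4-tableau for the negation ~(<>[](~q -> q) -> (~q -> q)):
1. ~(<>[](~q -> q) -> (~q -> q)), 0
2. <>[](~q -> q), 0
3. ~(~q -> q), 0
4. ~q, 0
5. [](~q -> q), 1
6. ~q -> q, 1
7. q, 1
Accessibility: 0R0, 0R1, 1R1
Complete open branch: countermodel on an S4-frame, so not valid in S4, nor in K, T (the same frame is also a K-frame and a T-frame).
S5-tableau for the negation ~(<>[](~q -> q) -> (~q -> q)):
1. ~(<>[](~q -> q) -> (~q -> q)), 0
2. <>[](~q -> q), 0
3. ~(~q -> q), 0
4. ~q, 0
5. [](~q -> q), 1
6. ~q -> q, 0
7. ~q -> q, 1
8. q, 0
Accessibility: 0R0, 0R1, 1R0, 1R1
Branch closes: q and ~q both at 0.
Every branch closes (one shown): valid in S5.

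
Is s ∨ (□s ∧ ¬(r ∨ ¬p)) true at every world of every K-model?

Invalid (countermodel exists)

Tableau for the negation ¬(s ∨ (□s ∧ ¬(r ∨ ¬p))):
1. ¬(s ∨ (□s ∧ ¬(r ∨ ¬p))), 0
2. ¬s, 0   [¬∨-rule on 1]
3. ¬(□s ∧ ¬(r ∨ ¬p)), 0   [¬∨-rule on 1]
4. r ∨ ¬p, 0   [¬∧-rule on 3 (branches; this branch)]
5. ¬p, 0   [∨-rule on 4 (branches; this branch)]
The negation has an open branch (countermodel exists).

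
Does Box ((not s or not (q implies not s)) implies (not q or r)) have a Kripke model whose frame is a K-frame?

1. Box ((not s or not (q implies not s)) implies (not q or r)), 0

Satisfiable (open branch found)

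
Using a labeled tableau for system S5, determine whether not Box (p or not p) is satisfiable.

1. not Box (p or not p), u
2. not (p or not p), v
3. not p, v
4. p, v
Accessibility: uRu, uRv, vRu, vRv
Branch closes: p and not p both at v.
Every branch closes; the branch above is one of them.

Unsatisfiable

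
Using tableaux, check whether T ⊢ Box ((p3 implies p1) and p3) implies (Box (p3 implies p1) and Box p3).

Yes, valid

Tableau for the negation not (Box ((p3 implies p1) and p3) implies (Box (p3 implies p1) and Box p3)):
1. not (Box ((p3 implies p1) and p3) implies (Box (p3 implies p1) and Box p3)), w0
2. Box ((p3 implies p1) and p3), w0
3. not (Box (p3 implies p1) and Box p3), w0
4. (p3 implies p1) and p3, w0
5. p3 implies p1, w0
6. p3, w0
7. not Box (p3 implies p1), w0
8. p1, w0
9. not (p3 implies p1), w1
10. p3, w1
11. not p1, w1
12. (p3 implies p1) and p3, w1
13. p3 implies p1, w1
14. p1, w1
Accessibility: w0Rw0, w0Rw1, w1Rw1
Branch closes: p1 and not p1 both at w1.
Every branch of the negation's tableau closes; the branch above is one of them.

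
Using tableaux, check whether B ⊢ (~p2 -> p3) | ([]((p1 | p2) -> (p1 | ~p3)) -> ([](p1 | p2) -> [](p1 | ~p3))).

Tableau for the negation ~((~p2 -> p3) | ([]((p1 | p2) -> (p1 | ~p3)) -> ([](p1 | p2) -> [](p1 | ~p3)))):
1. ~((~p2 -> p3) | ([]((p1 | p2) -> (p1 | ~p3)) -> ([](p1 | p2) -> [](p1 | ~p3)))), 0
2. ~(~p2 -> p3), 0
3. ~([]((p1 | p2) -> (p1 | ~p3)) -> ([](p1 | p2) -> [](p1 | ~p3))), 0
4. ~p2, 0
5. ~p3, 0
6. []((p1 | p2) -> (p1 | ~p3)), 0
7. ~([](p1 | p2) -> [](p1 | ~p3)), 0
8. [](p1 | p2), 0
9. ~[](p1 | ~p3), 0
10. (p1 | p2) -> (p1 | ~p3), 0
11. p1 | p2, 0
12. p1 | ~p3, 0
13. p1, 0
14. ~(p1 | ~p3), 1
15. ~p1, 1
16. p3, 1
17. (p1 | p2) -> (p1 | ~p3), 1
18. p1 | p2, 1
19. p1 | ~p3, 1
20. p2, 1
21. ~p3, 1
Accessibility: 0R0, 0R1, 1R0, 1R1
Branch closes: p3 and ~p3 both at 1.
Every branch of the negation's tableau closes; the branch above is one of them.

Valid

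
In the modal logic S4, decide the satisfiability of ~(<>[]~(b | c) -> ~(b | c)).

1. ~(<>[]~(b | c) -> ~(b | c)), 0
2. <>[]~(b | c), 0
3. b | c, 0
4. c, 0
5. []~(b | c), 1
6. ~(b | c), 1
7. ~b, 1
8. ~c, 1
Accessibility: 0R0, 0R1, 1R1

Satisfiable (open branch found)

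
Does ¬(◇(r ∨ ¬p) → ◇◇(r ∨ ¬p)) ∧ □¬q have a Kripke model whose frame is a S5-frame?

1. ¬(◇(r ∨ ¬p) → ◇◇(r ∨ ¬p)) ∧ □¬q, w0
2. ¬(◇(r ∨ ¬p) → ◇◇(r ∨ ¬p)), w0
3. □¬q, w0
4. ◇(r ∨ ¬p), w0
5. ¬◇◇(r ∨ ¬p), w0
6. ¬q, w0
7. ¬◇(r ∨ ¬p), w0
8. ¬(r ∨ ¬p), w0
9. ¬r, w0
10. p, w0
11. r ∨ ¬p, w1
12. ¬q, w1
13. ¬◇(r ∨ ¬p), w1
14. ¬(r ∨ ¬p), w1
15. ¬r, w1
16. p, w1
17. ¬p, w1
Accessibility: w0Rw0, w0Rw1, w1Rw0, w1Rw1
Branch closes: p and ¬p both at w1.
All branches of the tableau close; one closing branch shown above.

No, unsatisfiable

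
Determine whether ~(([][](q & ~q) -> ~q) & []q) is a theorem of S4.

Not valid

Tableau for the negation ([][](q & ~q) -> ~q) & []q:
1. ([][](q & ~q) -> ~q) & []q, 0
2. [][](q & ~q) -> ~q, 0
3. []q, 0
4. q, 0
5. ~[][](q & ~q), 0
6. ~[](q & ~q), 1
7. q, 1
8. ~(q & ~q), 2
9. q, 2
Accessibility: 0R0, 0R1, 0R2, 1R1, 1R2, 2R2
The negation has an open branch (countermodel exists).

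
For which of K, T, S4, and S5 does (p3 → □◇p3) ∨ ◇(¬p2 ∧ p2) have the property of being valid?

S5

S4-tableau for the negation ¬((p3 → □◇p3) ∨ ◇(¬p2 ∧ p2)):
1. ¬((p3 → □◇p3) ∨ ◇(¬p2 ∧ p2)), u
2. ¬(p3 → □◇p3), u
3. ¬◇(¬p2 ∧ p2), u
4. p3, u
5. ¬□◇p3, u
6. ¬(¬p2 ∧ p2), u
7. ¬p2, u
8. ¬◇p3, v
9. ¬(¬p2 ∧ p2), v
10. ¬p3, v
11. ¬p2, v
Accessibility: uRu, uRv, vRv
Complete open branch: countermodel on an S4-frame, so not valid in S4, nor in K, T (the same frame is also a K-frame and a T-frame).
S5-tableau for the negation ¬((p3 → □◇p3) ∨ ◇(¬p2 ∧ p2)):
1. ¬((p3 → □◇p3) ∨ ◇(¬p2 ∧ p2)), u
2. ¬(p3 → □◇p3), u
3. ¬◇(¬p2 ∧ p2), u
4. p3, u
5. ¬□◇p3, u
6. ¬(¬p2 ∧ p2), u
7. ¬p2, u
8. ¬◇p3, v
9. ¬(¬p2 ∧ p2), v
10. ¬p3, u
Accessibility: uRu, uRv, vRu, vRv
Branch closes: p3 and ¬p3 both at u.
Every branch closes (one shown): valid in S5.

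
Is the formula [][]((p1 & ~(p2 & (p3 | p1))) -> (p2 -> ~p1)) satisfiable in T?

Satisfiable

1. [][]((p1 & ~(p2 & (p3 | p1))) -> (p2 -> ~p1)), 0
2. []((p1 & ~(p2 & (p3 | p1))) -> (p2 -> ~p1)), 0
3. (p1 & ~(p2 & (p3 | p1))) -> (p2 -> ~p1), 0
4. p2 -> ~p1, 0
5. ~p1, 0
Accessibility: 0R0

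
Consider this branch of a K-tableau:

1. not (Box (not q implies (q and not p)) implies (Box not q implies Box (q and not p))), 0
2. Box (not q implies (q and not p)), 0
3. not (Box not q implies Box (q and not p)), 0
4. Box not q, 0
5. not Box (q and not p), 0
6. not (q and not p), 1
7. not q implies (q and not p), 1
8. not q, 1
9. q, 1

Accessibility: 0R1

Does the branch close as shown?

Both q and not q appear at 1.

Closed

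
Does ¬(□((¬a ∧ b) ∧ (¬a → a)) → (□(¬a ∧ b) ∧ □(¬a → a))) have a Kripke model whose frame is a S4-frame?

Unsatisfiable (every branch closes)

1. ¬(□((¬a ∧ b) ∧ (¬a → a)) → (□(¬a ∧ b) ∧ □(¬a → a))), 0
2. □((¬a ∧ b) ∧ (¬a → a)), 0
3. ¬(□(¬a ∧ b) ∧ □(¬a → a)), 0
4. (¬a ∧ b) ∧ (¬a → a), 0
5. ¬a ∧ b, 0
6. ¬a → a, 0
7. ¬a, 0
8. b, 0
9. ¬□(¬a → a), 0
10. a, 0
Accessibility: 0R0
Branch closes: a and ¬a both at 0.
(One branch shown.) All branches close.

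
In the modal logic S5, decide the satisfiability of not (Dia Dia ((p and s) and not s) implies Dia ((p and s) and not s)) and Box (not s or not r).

Unsatisfiable (every branch closes)

1. not (Dia Dia ((p and s) and not s) implies Dia ((p and s) and not s)) and Box (not s or not r), u
2. not (Dia Dia ((p and s) and not s) implies Dia ((p and s) and not s)), u   [and-rule on 1]
3. Box (not s or not r), u   [and-rule on 1]
4. Dia Dia ((p and s) and not s), u   [neg-implies-rule on 2]
5. not Dia ((p and s) and not s), u   [neg-implies-rule on 2]
6. not s or not r, u   [Box-rule on 3 via uRu]
7. not ((p and s) and not s), u   [neg-Dia-rule on 5 via uRu]
8. not r, u   [or-rule on 6 (branches; this branch)]
9. not (p and s), u   [neg-and-rule on 7 (branches; this branch)]
10. not s, u   [neg-and-rule on 9 (branches; this branch)]
11. Dia ((p and s) and not s), v   [Dia-rule on 4: fresh world v, uRv]
12. not s or not r, v   [Box-rule on 3 via uRv]
13. not ((p and s) and not s), v   [neg-Dia-rule on 5 via uRv]
14. not r, v   [or-rule on 12 (branches; this branch)]
15. not (p and s), v   [neg-and-rule on 13 (branches; this branch)]
16. not s, v   [neg-and-rule on 15 (branches; this branch)]
17. (p and s) and not s, w   [Dia-rule on 11: fresh world w, vRw]
18. p and s, w   [and-rule on 17]
19. not s, w   [and-rule on 17]
20. p, w   [and-rule on 18]
21. s, w   [and-rule on 18]
Accessibility: uRu, uRv, uRw, vRu, vRv, vRw, wRu, wRv, wRw
Branch closes: s and not s both at w.
All branches of the tableau close; one closing branch shown above.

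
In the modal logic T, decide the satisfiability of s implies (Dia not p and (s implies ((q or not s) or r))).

Satisfiable

1. s implies (Dia not p and (s implies ((q or not s) or r))), u
2. Dia not p and (s implies ((q or not s) or r)), u   [implies-rule on 1 (branches; this branch)]
3. Dia not p, u   [and-rule on 2]
4. s implies ((q or not s) or r), u   [and-rule on 2]
5. (q or not s) or r, u   [implies-rule on 4 (branches; this branch)]
6. r, u   [or-rule on 5 (branches; this branch)]
7. not p, v   [Dia-rule on 3: fresh world v, uRv]
Accessibility: uRu, uRv, vRv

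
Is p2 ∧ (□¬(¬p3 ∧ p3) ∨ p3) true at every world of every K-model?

Tableau for the negation ¬(p2 ∧ (□¬(¬p3 ∧ p3) ∨ p3)):
1. ¬(p2 ∧ (□¬(¬p3 ∧ p3) ∨ p3)), 0
2. ¬p2, 0
The negation has an open branch (countermodel exists).

No, not valid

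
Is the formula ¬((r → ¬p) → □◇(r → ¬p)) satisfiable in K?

1. ¬((r → ¬p) → □◇(r → ¬p)), 0
2. r → ¬p, 0   [¬→-rule on 1]
3. ¬□◇(r → ¬p), 0   [¬→-rule on 1]
4. ¬p, 0   [→-rule on 2 (branches; this branch)]
5. ¬◇(r → ¬p), 1   [¬□-rule on 3: fresh world 1, 0R1]
Accessibility: 0R1

Satisfiable (open branch found)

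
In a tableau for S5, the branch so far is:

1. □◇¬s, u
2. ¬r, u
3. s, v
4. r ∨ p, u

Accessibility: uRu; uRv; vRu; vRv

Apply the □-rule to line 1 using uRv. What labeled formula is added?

◇¬s, v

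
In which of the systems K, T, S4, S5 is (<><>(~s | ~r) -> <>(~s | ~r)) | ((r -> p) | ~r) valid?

S4, S5

T-tableau for the negation ~((<><>(~s | ~r) -> <>(~s | ~r)) | ((r -> p) | ~r)):
1. ~((<><>(~s | ~r) -> <>(~s | ~r)) | ((r -> p) | ~r)), 0
2. ~(<><>(~s | ~r) -> <>(~s | ~r)), 0   [~|-rule on 1]
3. ~((r -> p) | ~r), 0   [~|-rule on 1]
4. <><>(~s | ~r), 0   [~->-rule on 2]
5. ~<>(~s | ~r), 0   [~->-rule on 2]
6. ~(r -> p), 0   [~|-rule on 3]
7. r, 0   [~|-rule on 3]
8. ~p, 0   [~->-rule on 6]
9. ~(~s | ~r), 0   [~<>-rule on 5 via 0R0]
10. s, 0   [~|-rule on 9]
11. <>(~s | ~r), 1   [<>-rule on 4: fresh world 1, 0R1]
12. ~(~s | ~r), 1   [~<>-rule on 5 via 0R1]
13. s, 1   [~|-rule on 12]
14. r, 1   [~|-rule on 12]
15. ~s | ~r, 2   [<>-rule on 11: fresh world 2, 1R2]
16. ~r, 2   [|-rule on 15 (branches; this branch)]
Accessibility: 0R0, 0R1, 1R1, 1R2, 2R2
Complete open branch: countermodel on a T-frame, so not valid in T, nor in K (the same frame is also a K-frame).
S4-tableau for the negation ~((<><>(~s | ~r) -> <>(~s | ~r)) | ((r -> p) | ~r)):
1. ~((<><>(~s | ~r) -> <>(~s | ~r)) | ((r -> p) | ~r)), 0
2. ~(<><>(~s | ~r) -> <>(~s | ~r)), 0   [~|-rule on 1]
3. ~((r -> p) | ~r), 0   [~|-rule on 1]
4. <><>(~s | ~r), 0   [~->-rule on 2]
5. ~<>(~s | ~r), 0   [~->-rule on 2]
6. ~(r -> p), 0   [~|-rule on 3]
7. r, 0   [~|-rule on 3]
8. ~p, 0   [~->-rule on 6]
9. ~(~s | ~r), 0   [~<>-rule on 5 via 0R0]
10. s, 0   [~|-rule on 9]
11. <>(~s | ~r), 1   [<>-rule on 4: fresh world 1, 0R1]
12. ~(~s | ~r), 1   [~<>-rule on 5 via 0R1]
13. s, 1   [~|-rule on 12]
14. r, 1   [~|-rule on 12]
15. ~s | ~r, 2   [<>-rule on 11: fresh world 2, 1R2]
16. ~(~s | ~r), 2   [~<>-rule on 5 via 0R2]
17. s, 2   [~|-rule on 16]
18. r, 2   [~|-rule on 16]
19. ~r, 2   [|-rule on 15 (branches; this branch)]
Accessibility: 0R0, 0R1, 0R2, 1R1, 1R2, 2R2
Branch closes: r and ~r both at 2.
Every branch closes (one shown): valid in S4, hence also in S5 (every theorem of S4 is a theorem of S5).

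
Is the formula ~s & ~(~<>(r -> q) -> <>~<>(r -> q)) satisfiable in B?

Unsatisfiable

1. ~s & ~(~<>(r -> q) -> <>~<>(r -> q)), u
2. ~s, u
3. ~(~<>(r -> q) -> <>~<>(r -> q)), u
4. ~<>(r -> q), u
5. ~<>~<>(r -> q), u
6. ~(r -> q), u
7. r, u
8. ~q, u
9. <>(r -> q), u
10. r -> q, v
11. ~(r -> q), v
12. r, v
13. ~q, v
14. <>(r -> q), v
15. q, v
Accessibility: uRu, uRv, vRu, vRv
Branch closes: q and ~q both at v.
All branches of the tableau close; one closing branch shown above.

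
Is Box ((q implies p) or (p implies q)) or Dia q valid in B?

Yes, valid

Tableau for the negation not (Box ((q implies p) or (p implies q)) or Dia q):
1. not (Box ((q implies p) or (p implies q)) or Dia q), 0
2. not Box ((q implies p) or (p implies q)), 0   [neg-or-rule on 1]
3. not Dia q, 0   [neg-or-rule on 1]
4. not q, 0   [neg-Dia-rule on 3 via 0R0]
5. not ((q implies p) or (p implies q)), 1   [neg-Box-rule on 2: fresh world 1, 0R1]
6. not (q implies p), 1   [neg-or-rule on 5]
7. not (p implies q), 1   [neg-or-rule on 5]
8. q, 1   [neg-implies-rule on 6]
9. not p, 1   [neg-implies-rule on 6]
10. p, 1   [neg-implies-rule on 7]
11. not q, 1   [neg-implies-rule on 7]
Accessibility: 0R0, 0R1, 1R0, 1R1
Branch closes: p and not p both at 1.
Every branch of the negation's tableau closes; the branch above is one of them.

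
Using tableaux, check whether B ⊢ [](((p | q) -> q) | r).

Tableau for the negation ~[](((p | q) -> q) | r):
1. ~[](((p | q) -> q) | r), u
2. ~(((p | q) -> q) | r), v
3. ~((p | q) -> q), v
4. ~r, v
5. p | q, v
6. ~q, v
7. p, v
Accessibility: uRu, uRv, vRu, vRv
The negation has an open branch (countermodel exists).

No, not valid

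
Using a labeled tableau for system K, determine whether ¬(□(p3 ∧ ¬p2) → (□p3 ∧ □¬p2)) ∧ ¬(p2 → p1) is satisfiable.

1. ¬(□(p3 ∧ ¬p2) → (□p3 ∧ □¬p2)) ∧ ¬(p2 → p1), u
2. ¬(□(p3 ∧ ¬p2) → (□p3 ∧ □¬p2)), u
3. ¬(p2 → p1), u
4. □(p3 ∧ ¬p2), u
5. ¬(□p3 ∧ □¬p2), u
6. p2, u
7. ¬p1, u
8. ¬□¬p2, u
9. p2, v
10. p3 ∧ ¬p2, v
11. p3, v
12. ¬p2, v
Accessibility: uRv
Branch closes: p2 and ¬p2 both at v.
(One branch shown.) All branches close.

No, unsatisfiable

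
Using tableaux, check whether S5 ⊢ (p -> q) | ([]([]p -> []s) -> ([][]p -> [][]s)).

Tableau for the negation ~((p -> q) | ([]([]p -> []s) -> ([][]p -> [][]s))):
1. ~((p -> q) | ([]([]p -> []s) -> ([][]p -> [][]s))), 0
2. ~(p -> q), 0
3. ~([]([]p -> []s) -> ([][]p -> [][]s)), 0
4. p, 0
5. ~q, 0
6. []([]p -> []s), 0
7. ~([][]p -> [][]s), 0
8. [][]p, 0
9. ~[][]s, 0
10. []p -> []s, 0
11. []p, 0
12. []s, 0
13. s, 0
14. ~[]s, 1
15. []p -> []s, 1
16. []p, 1
17. p, 1
18. s, 1
19. []s, 1
20. ~s, 2
21. []p -> []s, 2
22. []p, 2
23. p, 2
24. s, 2
Accessibility: 0R0, 0R1, 0R2, 1R0, 1R1, 1R2, 2R0, 2R1, 2R2
Branch closes: s and ~s both at 2.
All branches of the negation close; one closing branch shown above.

Valid in S5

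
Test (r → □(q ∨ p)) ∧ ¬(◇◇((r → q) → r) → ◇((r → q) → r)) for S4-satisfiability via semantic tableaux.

No, unsatisfiable

1. (r → □(q ∨ p)) ∧ ¬(◇◇((r → q) → r) → ◇((r → q) → r)), 0
2. r → □(q ∨ p), 0
3. ¬(◇◇((r → q) → r) → ◇((r → q) → r)), 0
4. ◇◇((r → q) → r), 0
5. ¬◇((r → q) → r), 0
6. ¬((r → q) → r), 0
7. r → q, 0
8. ¬r, 0
9. □(q ∨ p), 0
10. q ∨ p, 0
11. q, 0
12. p, 0
13. ◇((r → q) → r), 1
14. ¬((r → q) → r), 1
15. r → q, 1
16. ¬r, 1
17. q ∨ p, 1
18. q, 1
19. p, 1
20. (r → q) → r, 2
21. ¬((r → q) → r), 2
22. r → q, 2
23. ¬r, 2
24. q ∨ p, 2
25. ¬(r → q), 2
26. r, 2
27. ¬q, 2
Accessibility: 0R0, 0R1, 0R2, 1R1, 1R2, 2R2
Branch closes: r and ¬r both at 2.
(One branch shown.) All branches close.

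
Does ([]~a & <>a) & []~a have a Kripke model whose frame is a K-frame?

No, unsatisfiable

1. ([]~a & <>a) & []~a, w0
2. []~a & <>a, w0
3. []~a, w0
4. <>a, w0
5. a, w1
6. ~a, w1
Accessibility: w0Rw1
Branch closes: a and ~a both at w1.
All branches of the tableau close; one closing branch shown above.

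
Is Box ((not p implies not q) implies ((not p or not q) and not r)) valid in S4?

Invalid (countermodel exists)

Tableau for the negation not Box ((not p implies not q) implies ((not p or not q) and not r)):
1. not Box ((not p implies not q) implies ((not p or not q) and not r)), 0
2. not ((not p implies not q) implies ((not p or not q) and not r)), 1
3. not p implies not q, 1
4. not ((not p or not q) and not r), 1
5. not q, 1
6. r, 1
Accessibility: 0R0, 0R1, 1R1
The negation has an open branch (countermodel exists).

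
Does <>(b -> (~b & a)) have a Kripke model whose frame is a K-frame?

Satisfiable

1. <>(b -> (~b & a)), w0
2. b -> (~b & a), w1
3. ~b & a, w1
4. ~b, w1
5. a, w1
Accessibility: w0Rw1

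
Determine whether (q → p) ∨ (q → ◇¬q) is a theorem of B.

Tableau for the negation ¬((q → p) ∨ (q → ◇¬q)):
1. ¬((q → p) ∨ (q → ◇¬q)), u
2. ¬(q → p), u
3. ¬(q → ◇¬q), u
4. q, u
5. ¬p, u
6. ¬◇¬q, u
Accessibility: uRu
The negation has an open branch (countermodel exists).

No, not valid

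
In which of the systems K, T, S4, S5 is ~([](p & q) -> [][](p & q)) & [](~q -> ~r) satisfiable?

K, T

T-tableau for the formula:
1. ~([](p & q) -> [][](p & q)) & [](~q -> ~r), 0
2. ~([](p & q) -> [][](p & q)), 0   [&-rule on 1]
3. [](~q -> ~r), 0   [&-rule on 1]
4. [](p & q), 0   [~->-rule on 2]
5. ~[][](p & q), 0   [~->-rule on 2]
6. ~q -> ~r, 0   [[]-rule on 3 via 0R0]
7. p & q, 0   [[]-rule on 4 via 0R0]
8. p, 0   [&-rule on 7]
9. q, 0   [&-rule on 7]
10. ~r, 0   [->-rule on 6 (branches; this branch)]
11. ~[](p & q), 1   [~[]-rule on 5: fresh world 1, 0R1]
12. ~q -> ~r, 1   [[]-rule on 3 via 0R1]
13. p & q, 1   [[]-rule on 4 via 0R1]
14. p, 1   [&-rule on 13]
15. q, 1   [&-rule on 13]
16. ~r, 1   [->-rule on 12 (branches; this branch)]
17. ~(p & q), 2   [~[]-rule on 11: fresh world 2, 1R2]
18. ~q, 2   [~&-rule on 17 (branches; this branch)]
Accessibility: 0R0, 0R1, 1R1, 1R2, 2R2
Complete open branch: satisfiable in T, hence also in K (this T-model is also a K-model).
S4-tableau for the formula:
1. ~([](p & q) -> [][](p & q)) & [](~q -> ~r), 0
2. ~([](p & q) -> [][](p & q)), 0   [&-rule on 1]
3. [](~q -> ~r), 0   [&-rule on 1]
4. [](p & q), 0   [~->-rule on 2]
5. ~[][](p & q), 0   [~->-rule on 2]
6. ~q -> ~r, 0   [[]-rule on 3 via 0R0]
7. p & q, 0   [[]-rule on 4 via 0R0]
8. p, 0   [&-rule on 7]
9. q, 0   [&-rule on 7]
10. ~r, 0   [->-rule on 6 (branches; this branch)]
11. ~[](p & q), 1   [~[]-rule on 5: fresh world 1, 0R1]
12. ~q -> ~r, 1   [[]-rule on 3 via 0R1]
13. p & q, 1   [[]-rule on 4 via 0R1]
14. p, 1   [&-rule on 13]
15. q, 1   [&-rule on 13]
16. ~r, 1   [->-rule on 12 (branches; this branch)]
17. ~(p & q), 2   [~[]-rule on 11: fresh world 2, 1R2]
18. ~q -> ~r, 2   [[]-rule on 3 via 0R2]
19. p & q, 2   [[]-rule on 4 via 0R2]
20. p, 2   [&-rule on 19]
21. q, 2   [&-rule on 19]
22. ~q, 2   [~&-rule on 17 (branches; this branch)]
Accessibility: 0R0, 0R1, 0R2, 1R1, 1R2, 2R2
Branch closes: q and ~q both at 2.
Every branch closes (one shown): unsatisfiable in S4, hence also in S5 (every S5-frame is an S4-frame).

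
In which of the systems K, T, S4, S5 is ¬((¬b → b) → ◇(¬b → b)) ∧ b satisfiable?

T-tableau for the formula:
1. ¬((¬b → b) → ◇(¬b → b)) ∧ b, 0
2. ¬((¬b → b) → ◇(¬b → b)), 0
3. b, 0
4. ¬b → b, 0
5. ¬◇(¬b → b), 0
6. ¬(¬b → b), 0
7. ¬b, 0
Accessibility: 0R0
Branch closes: b and ¬b both at 0.
Every branch closes (one shown): unsatisfiable in T, hence also in S4, S5 (every S4/S5-frame is a T-frame).
K-tableau for the formula:
1. ¬((¬b → b) → ◇(¬b → b)) ∧ b, 0
2. ¬((¬b → b) → ◇(¬b → b)), 0
3. b, 0
4. ¬b → b, 0
5. ¬◇(¬b → b), 0
Complete open branch: satisfiable in K.

K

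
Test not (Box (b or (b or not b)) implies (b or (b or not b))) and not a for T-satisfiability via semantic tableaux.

1. not (Box (b or (b or not b)) implies (b or (b or not b))) and not a, w0
2. not (Box (b or (b or not b)) implies (b or (b or not b))), w0   [and-rule on 1]
3. not a, w0   [and-rule on 1]
4. Box (b or (b or not b)), w0   [neg-implies-rule on 2]
5. not (b or (b or not b)), w0   [neg-implies-rule on 2]
6. not b, w0   [neg-or-rule on 5]
7. not (b or not b), w0   [neg-or-rule on 5]
8. b, w0   [neg-or-rule on 7]
Accessibility: w0Rw0
Branch closes: b and not b both at w0.
Every branch closes; the branch above is one of them.

Unsatisfiable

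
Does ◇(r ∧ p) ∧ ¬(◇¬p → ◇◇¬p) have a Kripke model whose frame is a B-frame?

1. ◇(r ∧ p) ∧ ¬(◇¬p → ◇◇¬p), u
2. ◇(r ∧ p), u   [∧-rule on 1]
3. ¬(◇¬p → ◇◇¬p), u   [∧-rule on 1]
4. ◇¬p, u   [¬→-rule on 3]
5. ¬◇◇¬p, u   [¬→-rule on 3]
6. ¬◇¬p, u   [¬◇-rule on 5 via uRu]
7. p, u   [¬◇-rule on 6 via uRu]
8. r ∧ p, v   [◇-rule on 2: fresh world v, uRv]
9. r, v   [∧-rule on 8]
10. p, v   [∧-rule on 8]
11. ¬◇¬p, v   [¬◇-rule on 5 via uRv]
12. ¬p, w   [◇-rule on 4: fresh world w, uRw]
13. ¬◇¬p, w   [¬◇-rule on 5 via uRw]
14. p, w   [¬◇-rule on 6 via uRw]
Accessibility: uRu, uRv, uRw, vRu, vRv, wRu, wRw
Branch closes: p and ¬p both at w.
(One branch shown.) All branches close.

Unsatisfiable (every branch closes)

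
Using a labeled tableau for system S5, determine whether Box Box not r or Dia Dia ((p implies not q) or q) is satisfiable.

Yes, satisfiable

1. Box Box not r or Dia Dia ((p implies not q) or q), u
2. Dia Dia ((p implies not q) or q), u
3. Dia ((p implies not q) or q), v
4. (p implies not q) or q, w
5. q, w
Accessibility: uRu, uRv, uRw, vRu, vRv, vRw, wRu, wRv, wRw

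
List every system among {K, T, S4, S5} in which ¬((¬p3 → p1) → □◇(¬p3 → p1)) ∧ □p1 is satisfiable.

T-tableau for the formula:
1. ¬((¬p3 → p1) → □◇(¬p3 → p1)) ∧ □p1, u
2. ¬((¬p3 → p1) → □◇(¬p3 → p1)), u
3. □p1, u
4. ¬p3 → p1, u
5. ¬□◇(¬p3 → p1), u
6. p1, u
7. ¬◇(¬p3 → p1), v
8. p1, v
9. ¬(¬p3 → p1), v
10. ¬p3, v
11. ¬p1, v
Accessibility: uRu, uRv, vRv
Branch closes: p1 and ¬p1 both at v.
Every branch closes (one shown): unsatisfiable in T, hence also in S4, S5 (every S4/S5-frame is a T-frame).
K-tableau for the formula:
1. ¬((¬p3 → p1) → □◇(¬p3 → p1)) ∧ □p1, u
2. ¬((¬p3 → p1) → □◇(¬p3 → p1)), u
3. □p1, u
4. ¬p3 → p1, u
5. ¬□◇(¬p3 → p1), u
6. p1, u
7. ¬◇(¬p3 → p1), v
8. p1, v
Accessibility: uRv
Complete open branch: satisfiable in K.

K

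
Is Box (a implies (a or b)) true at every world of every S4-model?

Tableau for the negation not Box (a implies (a or b)):
1. not Box (a implies (a or b)), 0
2. not (a implies (a or b)), 1   [neg-Box-rule on 1: fresh world 1, 0R1]
3. a, 1   [neg-implies-rule on 2]
4. not (a or b), 1   [neg-implies-rule on 2]
5. not a, 1   [neg-or-rule on 4]
6. not b, 1   [neg-or-rule on 4]
Accessibility: 0R0, 0R1, 1R1
Branch closes: a and not a both at 1.
Every branch of the negation's tableau closes; the branch above is one of them.

Valid in S4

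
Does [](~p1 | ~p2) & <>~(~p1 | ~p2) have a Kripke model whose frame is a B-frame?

1. [](~p1 | ~p2) & <>~(~p1 | ~p2), 0
2. [](~p1 | ~p2), 0
3. <>~(~p1 | ~p2), 0
4. ~p1 | ~p2, 0
5. ~p2, 0
6. ~(~p1 | ~p2), 1
7. p1, 1
8. p2, 1
9. ~p1 | ~p2, 1
10. ~p2, 1
Accessibility: 0R0, 0R1, 1R0, 1R1
Branch closes: p2 and ~p2 both at 1.
Every branch closes; the branch above is one of them.

Unsatisfiable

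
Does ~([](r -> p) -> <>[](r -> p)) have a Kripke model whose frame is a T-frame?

No, unsatisfiable

1. ~([](r -> p) -> <>[](r -> p)), u
2. [](r -> p), u
3. ~<>[](r -> p), u
4. r -> p, u
5. ~[](r -> p), u
6. p, u
7. ~(r -> p), v
8. r, v
9. ~p, v
10. r -> p, v
11. ~[](r -> p), v
12. p, v
Accessibility: uRu, uRv, vRv
Branch closes: p and ~p both at v.
All branches of the tableau close; one closing branch shown above.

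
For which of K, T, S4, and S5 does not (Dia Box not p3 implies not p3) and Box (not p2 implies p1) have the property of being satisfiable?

K, T, S4

S5-tableau for the formula:
1. not (Dia Box not p3 implies not p3) and Box (not p2 implies p1), u
2. not (Dia Box not p3 implies not p3), u
3. Box (not p2 implies p1), u
4. Dia Box not p3, u
5. p3, u
6. not p2 implies p1, u
7. p1, u
8. Box not p3, v
9. not p2 implies p1, v
10. not p3, u
Accessibility: uRu, uRv, vRu, vRv
Branch closes: p3 and not p3 both at u.
Every branch closes (one shown): unsatisfiable in S5.
S4-tableau for the formula:
1. not (Dia Box not p3 implies not p3) and Box (not p2 implies p1), u
2. not (Dia Box not p3 implies not p3), u
3. Box (not p2 implies p1), u
4. Dia Box not p3, u
5. p3, u
6. not p2 implies p1, u
7. p1, u
8. Box not p3, v
9. not p2 implies p1, v
10. not p3, v
11. p1, v
Accessibility: uRu, uRv, vRv
Complete open branch: satisfiable in S4, hence also in K, T (this S4-model is also a K-model and a T-model).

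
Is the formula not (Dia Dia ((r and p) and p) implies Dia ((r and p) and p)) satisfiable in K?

1. not (Dia Dia ((r and p) and p) implies Dia ((r and p) and p)), 0
2. Dia Dia ((r and p) and p), 0
3. not Dia ((r and p) and p), 0
4. Dia ((r and p) and p), 1
5. not ((r and p) and p), 1
6. not p, 1
7. (r and p) and p, 2
8. r and p, 2
9. p, 2
10. r, 2
Accessibility: 0R1, 1R2

Yes, satisfiable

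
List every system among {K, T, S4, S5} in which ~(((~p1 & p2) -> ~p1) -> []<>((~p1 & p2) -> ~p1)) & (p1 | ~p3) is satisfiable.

K

T-tableau for the formula:
1. ~(((~p1 & p2) -> ~p1) -> []<>((~p1 & p2) -> ~p1)) & (p1 | ~p3), 0
2. ~(((~p1 & p2) -> ~p1) -> []<>((~p1 & p2) -> ~p1)), 0
3. p1 | ~p3, 0
4. (~p1 & p2) -> ~p1, 0
5. ~[]<>((~p1 & p2) -> ~p1), 0
6. ~p3, 0
7. ~(~p1 & p2), 0
8. ~p2, 0
9. ~<>((~p1 & p2) -> ~p1), 1
10. ~((~p1 & p2) -> ~p1), 1
11. ~p1 & p2, 1
12. p1, 1
13. ~p1, 1
14. p2, 1
Accessibility: 0R0, 0R1, 1R1
Branch closes: p1 and ~p1 both at 1.
Every branch closes (one shown): unsatisfiable in T, hence also in S4, S5 (every S4/S5-frame is a T-frame).
K-tableau for the formula:
1. ~(((~p1 & p2) -> ~p1) -> []<>((~p1 & p2) -> ~p1)) & (p1 | ~p3), 0
2. ~(((~p1 & p2) -> ~p1) -> []<>((~p1 & p2) -> ~p1)), 0
3. p1 | ~p3, 0
4. (~p1 & p2) -> ~p1, 0
5. ~[]<>((~p1 & p2) -> ~p1), 0
6. ~p3, 0
7. ~p1, 0
8. ~<>((~p1 & p2) -> ~p1), 1
Accessibility: 0R1
Complete open branch: satisfiable in K.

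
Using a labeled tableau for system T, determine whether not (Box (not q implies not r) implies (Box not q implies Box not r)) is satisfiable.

No, unsatisfiable

1. not (Box (not q implies not r) implies (Box not q implies Box not r)), 0
2. Box (not q implies not r), 0
3. not (Box not q implies Box not r), 0
4. Box not q, 0
5. not Box not r, 0
6. not q implies not r, 0
7. not q, 0
8. not r, 0
9. r, 1
10. not q implies not r, 1
11. not q, 1
12. not r, 1
Accessibility: 0R0, 0R1, 1R1
Branch closes: r and not r both at 1.
Every branch closes; the branch above is one of them.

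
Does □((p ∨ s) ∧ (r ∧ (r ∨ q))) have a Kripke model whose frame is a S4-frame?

1. □((p ∨ s) ∧ (r ∧ (r ∨ q))), 0
2. (p ∨ s) ∧ (r ∧ (r ∨ q)), 0
3. p ∨ s, 0
4. r ∧ (r ∨ q), 0
5. r, 0
6. r ∨ q, 0
7. s, 0
8. q, 0
Accessibility: 0R0

Satisfiable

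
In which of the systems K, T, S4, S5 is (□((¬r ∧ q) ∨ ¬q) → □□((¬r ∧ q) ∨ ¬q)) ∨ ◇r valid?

S4, S5

S4-tableau for the negation ¬((□((¬r ∧ q) ∨ ¬q) → □□((¬r ∧ q) ∨ ¬q)) ∨ ◇r):
1. ¬((□((¬r ∧ q) ∨ ¬q) → □□((¬r ∧ q) ∨ ¬q)) ∨ ◇r), 0
2. ¬(□((¬r ∧ q) ∨ ¬q) → □□((¬r ∧ q) ∨ ¬q)), 0
3. ¬◇r, 0
4. □((¬r ∧ q) ∨ ¬q), 0
5. ¬□□((¬r ∧ q) ∨ ¬q), 0
6. ¬r, 0
7. (¬r ∧ q) ∨ ¬q, 0
8. ¬r ∧ q, 0
9. q, 0
10. ¬□((¬r ∧ q) ∨ ¬q), 1
11. ¬r, 1
12. (¬r ∧ q) ∨ ¬q, 1
13. ¬r ∧ q, 1
14. q, 1
15. ¬((¬r ∧ q) ∨ ¬q), 2
16. ¬(¬r ∧ q), 2
17. q, 2
18. ¬r, 2
19. (¬r ∧ q) ∨ ¬q, 2
20. ¬q, 2
Accessibility: 0R0, 0R1, 0R2, 1R1, 1R2, 2R2
Branch closes: q and ¬q both at 2.
Every branch closes (one shown): valid in S4, hence also in S5 (every theorem of S4 is a theorem of S5).
T-tableau for the negation ¬((□((¬r ∧ q) ∨ ¬q) → □□((¬r ∧ q) ∨ ¬q)) ∨ ◇r):
1. ¬((□((¬r ∧ q) ∨ ¬q) → □□((¬r ∧ q) ∨ ¬q)) ∨ ◇r), 0
2. ¬(□((¬r ∧ q) ∨ ¬q) → □□((¬r ∧ q) ∨ ¬q)), 0
3. ¬◇r, 0
4. □((¬r ∧ q) ∨ ¬q), 0
5. ¬□□((¬r ∧ q) ∨ ¬q), 0
6. ¬r, 0
7. (¬r ∧ q) ∨ ¬q, 0
8. ¬q, 0
9. ¬□((¬r ∧ q) ∨ ¬q), 1
10. ¬r, 1
11. (¬r ∧ q) ∨ ¬q, 1
12. ¬q, 1
13. ¬((¬r ∧ q) ∨ ¬q), 2
14. ¬(¬r ∧ q), 2
15. q, 2
16. r, 2
Accessibility: 0R0, 0R1, 1R1, 1R2, 2R2
Complete open branch: countermodel on a T-frame, so not valid in T, nor in K (the same frame is also a K-frame).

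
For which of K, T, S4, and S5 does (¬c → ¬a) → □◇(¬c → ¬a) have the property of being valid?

S5

S4-tableau for the negation ¬((¬c → ¬a) → □◇(¬c → ¬a)):
1. ¬((¬c → ¬a) → □◇(¬c → ¬a)), w0
2. ¬c → ¬a, w0   [¬→-rule on 1]
3. ¬□◇(¬c → ¬a), w0   [¬→-rule on 1]
4. ¬a, w0   [→-rule on 2 (branches; this branch)]
5. ¬◇(¬c → ¬a), w1   [¬□-rule on 3: fresh world w1, w0Rw1]
6. ¬(¬c → ¬a), w1   [¬◇-rule on 5 via w1Rw1]
7. ¬c, w1   [¬→-rule on 6]
8. a, w1   [¬→-rule on 6]
Accessibility: w0Rw0, w0Rw1, w1Rw1
Complete open branch: countermodel on an S4-frame, so not valid in S4, nor in K, T (the same frame is also a K-frame and a T-frame).
S5-tableau for the negation ¬((¬c → ¬a) → □◇(¬c → ¬a)):
1. ¬((¬c → ¬a) → □◇(¬c → ¬a)), w0
2. ¬c → ¬a, w0   [¬→-rule on 1]
3. ¬□◇(¬c → ¬a), w0   [¬→-rule on 1]
4. ¬a, w0   [→-rule on 2 (branches; this branch)]
5. ¬◇(¬c → ¬a), w1   [¬□-rule on 3: fresh world w1, w0Rw1]
6. ¬(¬c → ¬a), w0   [¬◇-rule on 5 via w1Rw0]
7. ¬c, w0   [¬→-rule on 6]
8. a, w0   [¬→-rule on 6]
Accessibility: w0Rw0, w0Rw1, w1Rw0, w1Rw1
Branch closes: a and ¬a both at w0.
Every branch closes (one shown): valid in S5.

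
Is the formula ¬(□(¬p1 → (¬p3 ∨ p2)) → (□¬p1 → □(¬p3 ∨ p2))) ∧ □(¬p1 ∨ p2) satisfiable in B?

Unsatisfiable

1. ¬(□(¬p1 → (¬p3 ∨ p2)) → (□¬p1 → □(¬p3 ∨ p2))) ∧ □(¬p1 ∨ p2), 0
2. ¬(□(¬p1 → (¬p3 ∨ p2)) → (□¬p1 → □(¬p3 ∨ p2))), 0
3. □(¬p1 ∨ p2), 0
4. □(¬p1 → (¬p3 ∨ p2)), 0
5. ¬(□¬p1 → □(¬p3 ∨ p2)), 0
6. □¬p1, 0
7. ¬□(¬p3 ∨ p2), 0
8. ¬p1 ∨ p2, 0
9. ¬p1 → (¬p3 ∨ p2), 0
10. ¬p1, 0
11. p2, 0
12. ¬p3 ∨ p2, 0
13. ¬(¬p3 ∨ p2), 1
14. p3, 1
15. ¬p2, 1
16. ¬p1 ∨ p2, 1
17. ¬p1 → (¬p3 ∨ p2), 1
18. ¬p1, 1
19. ¬p3 ∨ p2, 1
20. p2, 1
Accessibility: 0R0, 0R1, 1R0, 1R1
Branch closes: p2 and ¬p2 both at 1.
(One branch shown.) All branches close.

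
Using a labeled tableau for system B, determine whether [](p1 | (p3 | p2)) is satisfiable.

Satisfiable (open branch found)

1. [](p1 | (p3 | p2)), u
2. p1 | (p3 | p2), u
3. p3 | p2, u
4. p2, u
Accessibility: uRu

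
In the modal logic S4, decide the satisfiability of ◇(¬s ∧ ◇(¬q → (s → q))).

1. ◇(¬s ∧ ◇(¬q → (s → q))), 0
2. ¬s ∧ ◇(¬q → (s → q)), 1
3. ¬s, 1
4. ◇(¬q → (s → q)), 1
5. ¬q → (s → q), 2
6. s → q, 2
7. q, 2
Accessibility: 0R0, 0R1, 0R2, 1R1, 1R2, 2R2

Satisfiable (open branch found)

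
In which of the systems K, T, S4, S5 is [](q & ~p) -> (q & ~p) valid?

T, S4, S5

T-tableau for the negation ~([](q & ~p) -> (q & ~p)):
1. ~([](q & ~p) -> (q & ~p)), u
2. [](q & ~p), u
3. ~(q & ~p), u
4. q & ~p, u
5. q, u
6. ~p, u
7. p, u
Accessibility: uRu
Branch closes: p and ~p both at u.
Every branch closes (one shown): valid in T, hence also in S4, S5 (every theorem of T is a theorem of S4 and S5).
K-tableau for the negation ~([](q & ~p) -> (q & ~p)):
1. ~([](q & ~p) -> (q & ~p)), u
2. [](q & ~p), u
3. ~(q & ~p), u
4. p, u
Complete open branch: countermodel on a K-frame, so not valid in K.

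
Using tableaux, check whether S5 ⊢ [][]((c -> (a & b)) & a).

Tableau for the negation ~[][]((c -> (a & b)) & a):
1. ~[][]((c -> (a & b)) & a), 0
2. ~[]((c -> (a & b)) & a), 1
3. ~((c -> (a & b)) & a), 2
4. ~a, 2
Accessibility: 0R0, 0R1, 0R2, 1R0, 1R1, 1R2, 2R0, 2R1, 2R2
The negation has an open branch (countermodel exists).

Not valid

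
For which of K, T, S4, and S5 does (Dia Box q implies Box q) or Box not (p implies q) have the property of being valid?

S5

S5-tableau for the negation not ((Dia Box q implies Box q) or Box not (p implies q)):
1. not ((Dia Box q implies Box q) or Box not (p implies q)), u
2. not (Dia Box q implies Box q), u
3. not Box not (p implies q), u
4. Dia Box q, u
5. not Box q, u
6. p implies q, v
7. not p, v
8. Box q, w
9. q, u
10. q, v
11. q, w
12. not q, x
13. q, x
Accessibility: uRu, uRv, uRw, uRx, vRu, vRv, vRw, vRx, wRu, wRv, wRw, wRx, xRu, xRv, xRw, xRx
Branch closes: q and not q both at x.
Every branch closes (one shown): valid in S5.
S4-tableau for the negation not ((Dia Box q implies Box q) or Box not (p implies q)):
1. not ((Dia Box q implies Box q) or Box not (p implies q)), u
2. not (Dia Box q implies Box q), u
3. not Box not (p implies q), u
4. Dia Box q, u
5. not Box q, u
6. p implies q, v
7. q, v
8. Box q, w
9. q, w
10. not q, x
Accessibility: uRu, uRv, uRw, uRx, vRv, wRw, xRx
Complete open branch: countermodel on an S4-frame, so not valid in S4, nor in K, T (the same frame is also a K-frame and a T-frame).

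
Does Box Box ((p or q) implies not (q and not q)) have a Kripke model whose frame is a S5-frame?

Yes, satisfiable

1. Box Box ((p or q) implies not (q and not q)), w0
2. Box ((p or q) implies not (q and not q)), w0
3. (p or q) implies not (q and not q), w0
4. not (q and not q), w0
5. q, w0
Accessibility: w0Rw0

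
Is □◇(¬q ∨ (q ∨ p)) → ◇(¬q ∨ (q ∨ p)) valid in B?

Yes, valid

Tableau for the negation ¬(□◇(¬q ∨ (q ∨ p)) → ◇(¬q ∨ (q ∨ p))):
1. ¬(□◇(¬q ∨ (q ∨ p)) → ◇(¬q ∨ (q ∨ p))), w0
2. □◇(¬q ∨ (q ∨ p)), w0
3. ¬◇(¬q ∨ (q ∨ p)), w0
4. ◇(¬q ∨ (q ∨ p)), w0
5. ¬(¬q ∨ (q ∨ p)), w0
6. q, w0
7. ¬(q ∨ p), w0
8. ¬q, w0
9. ¬p, w0
Accessibility: w0Rw0
Branch closes: q and ¬q both at w0.
All branches of the negation close; one closing branch shown above.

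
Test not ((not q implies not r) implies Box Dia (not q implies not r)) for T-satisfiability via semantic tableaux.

Satisfiable (open branch found)

1. not ((not q implies not r) implies Box Dia (not q implies not r)), u
2. not q implies not r, u
3. not Box Dia (not q implies not r), u
4. not r, u
5. not Dia (not q implies not r), v
6. not (not q implies not r), v
7. not q, v
8. r, v
Accessibility: uRu, uRv, vRv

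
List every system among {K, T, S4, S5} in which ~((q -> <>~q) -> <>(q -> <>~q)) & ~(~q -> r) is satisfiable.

K

T-tableau for the formula:
1. ~((q -> <>~q) -> <>(q -> <>~q)) & ~(~q -> r), u
2. ~((q -> <>~q) -> <>(q -> <>~q)), u
3. ~(~q -> r), u
4. q -> <>~q, u
5. ~<>(q -> <>~q), u
6. ~q, u
7. ~r, u
8. ~(q -> <>~q), u
9. q, u
10. ~<>~q, u
Accessibility: uRu
Branch closes: q and ~q both at u.
Every branch closes (one shown): unsatisfiable in T, hence also in S4, S5 (every S4/S5-frame is a T-frame).
K-tableau for the formula:
1. ~((q -> <>~q) -> <>(q -> <>~q)) & ~(~q -> r), u
2. ~((q -> <>~q) -> <>(q -> <>~q)), u
3. ~(~q -> r), u
4. q -> <>~q, u
5. ~<>(q -> <>~q), u
6. ~q, u
7. ~r, u
Complete open branch: satisfiable in K.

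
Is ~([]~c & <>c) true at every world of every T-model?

Tableau for the negation []~c & <>c:
1. []~c & <>c, 0
2. []~c, 0
3. <>c, 0
4. ~c, 0
5. c, 1
6. ~c, 1
Accessibility: 0R0, 0R1, 1R1
Branch closes: c and ~c both at 1.
Every branch of the negation's tableau closes; the branch above is one of them.

Valid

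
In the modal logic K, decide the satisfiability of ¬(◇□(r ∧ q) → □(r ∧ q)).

1. ¬(◇□(r ∧ q) → □(r ∧ q)), u
2. ◇□(r ∧ q), u   [¬→-rule on 1]
3. ¬□(r ∧ q), u   [¬→-rule on 1]
4. □(r ∧ q), v   [◇-rule on 2: fresh world v, uRv]
5. ¬(r ∧ q), w   [¬□-rule on 3: fresh world w, uRw]
6. ¬q, w   [¬∧-rule on 5 (branches; this branch)]
Accessibility: uRv, uRw

Satisfiable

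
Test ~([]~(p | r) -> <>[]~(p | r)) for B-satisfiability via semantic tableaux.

No, unsatisfiable

1. ~([]~(p | r) -> <>[]~(p | r)), w0
2. []~(p | r), w0
3. ~<>[]~(p | r), w0
4. ~(p | r), w0
5. ~p, w0
6. ~r, w0
7. ~[]~(p | r), w0
8. p | r, w1
9. ~(p | r), w1
10. ~p, w1
11. ~r, w1
12. ~[]~(p | r), w1
13. r, w1
Accessibility: w0Rw0, w0Rw1, w1Rw0, w1Rw1
Branch closes: r and ~r both at w1.
Every branch closes; the branch above is one of them.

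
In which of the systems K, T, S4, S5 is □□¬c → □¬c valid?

T, S4, S5

K-tableau for the negation ¬(□□¬c → □¬c):
1. ¬(□□¬c → □¬c), w0
2. □□¬c, w0   [¬→-rule on 1]
3. ¬□¬c, w0   [¬→-rule on 1]
4. c, w1   [¬□-rule on 3: fresh world w1, w0Rw1]
5. □¬c, w1   [□-rule on 2 via w0Rw1]
Accessibility: w0Rw1
Complete open branch: countermodel on a K-frame, so not valid in K.
T-tableau for the negation ¬(□□¬c → □¬c):
1. ¬(□□¬c → □¬c), w0
2. □□¬c, w0   [¬→-rule on 1]
3. ¬□¬c, w0   [¬→-rule on 1]
4. □¬c, w0   [□-rule on 2 via w0Rw0]
5. ¬c, w0   [□-rule on 4 via w0Rw0]
6. c, w1   [¬□-rule on 3: fresh world w1, w0Rw1]
7. □¬c, w1   [□-rule on 2 via w0Rw1]
8. ¬c, w1   [□-rule on 4 via w0Rw1]
Accessibility: w0Rw0, w0Rw1, w1Rw1
Branch closes: c and ¬c both at w1.
Every branch closes (one shown): valid in T, hence also in S4, S5 (every theorem of T is a theorem of S4 and S5).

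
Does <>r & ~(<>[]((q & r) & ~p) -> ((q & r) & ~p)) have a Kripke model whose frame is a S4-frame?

1. <>r & ~(<>[]((q & r) & ~p) -> ((q & r) & ~p)), u
2. <>r, u
3. ~(<>[]((q & r) & ~p) -> ((q & r) & ~p)), u
4. <>[]((q & r) & ~p), u
5. ~((q & r) & ~p), u
6. p, u
7. r, v
8. []((q & r) & ~p), w
9. (q & r) & ~p, w
10. q & r, w
11. ~p, w
12. q, w
13. r, w
Accessibility: uRu, uRv, uRw, vRv, wRw

Yes, satisfiable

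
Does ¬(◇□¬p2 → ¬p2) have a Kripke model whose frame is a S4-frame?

Yes, satisfiable

1. ¬(◇□¬p2 → ¬p2), u
2. ◇□¬p2, u   [¬→-rule on 1]
3. p2, u   [¬→-rule on 1]
4. □¬p2, v   [◇-rule on 2: fresh world v, uRv]
5. ¬p2, v   [□-rule on 4 via vRv]
Accessibility: uRu, uRv, vRv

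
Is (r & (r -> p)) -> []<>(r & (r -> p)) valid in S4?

Tableau for the negation ~((r & (r -> p)) -> []<>(r & (r -> p))):
1. ~((r & (r -> p)) -> []<>(r & (r -> p))), 0
2. r & (r -> p), 0
3. ~[]<>(r & (r -> p)), 0
4. r, 0
5. r -> p, 0
6. p, 0
7. ~<>(r & (r -> p)), 1
8. ~(r & (r -> p)), 1
9. ~(r -> p), 1
10. r, 1
11. ~p, 1
Accessibility: 0R0, 0R1, 1R1
The negation has an open branch (countermodel exists).

Invalid (countermodel exists)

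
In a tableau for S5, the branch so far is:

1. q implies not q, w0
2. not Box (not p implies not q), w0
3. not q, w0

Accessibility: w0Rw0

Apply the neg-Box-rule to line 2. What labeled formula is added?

a fresh world w1 with w0Rw1, and not (not p implies not q) at w1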